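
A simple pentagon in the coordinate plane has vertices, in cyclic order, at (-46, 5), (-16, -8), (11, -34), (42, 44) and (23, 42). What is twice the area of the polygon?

5791

The shoelace formula gives twice the area as |((-46)·(-8) − (-16)·5) + ((-16)·(-34) − 11·(-8)) + (11·44 − 42·(-34)) + (42·42 − 23·44) + (23·5 − (-46)·42)| = 5791, so the area is 5791/2.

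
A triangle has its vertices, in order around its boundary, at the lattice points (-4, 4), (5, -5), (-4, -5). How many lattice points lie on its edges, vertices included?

27

Along each edge there are gcd(|Δx|,|Δy|)+1 lattice points, so counting each shared vertex once the boundary has gcd(9,9) + gcd(9,0) + gcd(0,9) = 9+9+9 = 27.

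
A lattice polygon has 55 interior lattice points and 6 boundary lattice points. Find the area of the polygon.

57

By Pick's theorem, A = I + B/2 − 1 = 55 + 6/2 − 1 = 57.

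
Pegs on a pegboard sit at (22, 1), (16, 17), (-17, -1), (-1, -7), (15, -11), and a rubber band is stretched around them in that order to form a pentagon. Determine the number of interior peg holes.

Using the shoelace formula, 2A = |[22·17 − 16·1] + [16·(-1) − (-17)·17] + [(-17)·(-7) − (-1)·(-1)] + [(-1)·(-11) − 15·(-7)] + [15·1 − 22·(-11)]| = 1122, so the area is 561.
The number of boundary lattice points is Σ gcd(|Δx|,|Δy|) = gcd(6,16) + gcd(33,18) + gcd(16,6) + gcd(16,4) + gcd(7,12) = 2+3+2+4+1 = 12.
Pick's theorem gives I = A − B/2 + 1 = 561 − 12/2 + 1 = 556.

556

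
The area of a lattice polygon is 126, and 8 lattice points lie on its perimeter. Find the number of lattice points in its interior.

Pick's theorem A = I + B/2 − 1 rearranges to I = A − B/2 + 1 = 126 − 8/2 + 1 = 123.

123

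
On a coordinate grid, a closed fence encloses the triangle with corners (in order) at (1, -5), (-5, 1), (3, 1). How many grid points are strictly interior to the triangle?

17

The shoelace formula gives twice the area as |[1·1 − (-5)·(-5)] + [(-5)·1 − 3·1] + [3·(-5) − 1·1]| = 48, so the area is 24.
The number of boundary lattice points is Σ gcd(|Δx|,|Δy|) = gcd(6,6) + gcd(8,0) + gcd(2,6) = 6+8+2 = 16.
By Pick's theorem A = I + B/2 − 1, so I = 24 − 16/2 + 1 = 17.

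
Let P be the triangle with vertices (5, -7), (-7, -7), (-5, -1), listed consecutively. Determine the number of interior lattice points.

Using the shoelace formula, 2A = |(5·(-7) − (-7)·(-7)) + ((-7)·(-1) − (-5)·(-7)) + ((-5)·(-7) − 5·(-1))| = 72, so the area is 36.
Along each edge there are gcd(|Δx|,|Δy|)+1 lattice points, so counting each shared vertex once the boundary has gcd(12,0) + gcd(2,6) + gcd(10,6) = 12+2+2 = 16.
By Pick's theorem A = I + B/2 − 1, so I = 36 − 16/2 + 1 = 29.

29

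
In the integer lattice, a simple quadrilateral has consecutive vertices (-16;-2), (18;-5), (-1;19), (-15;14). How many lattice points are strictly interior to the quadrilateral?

The shoelace formula gives twice the area as |[(-16)·(-5) − 18·(-2)] + [18·19 − (-1)·(-5)] + [(-1)·14 − (-15)·19] + [(-15)·(-2) − (-16)·14]| = 978, so the area is 489.
The number of boundary lattice points is Σ gcd(|Δx|,|Δy|) = gcd(34,3) + gcd(19,24) + gcd(14,5) + gcd(1,16) = 1+1+1+1 = 4.
Pick's theorem gives I = A − B/2 + 1 = 489 − 4/2 + 1 = 488.

488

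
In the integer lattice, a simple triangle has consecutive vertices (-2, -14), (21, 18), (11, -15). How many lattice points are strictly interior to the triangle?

219

The shoelace formula gives twice the area as |((-2)·18 − 21·(-14)) + (21·(-15) − 11·18) + (11·(-14) − (-2)·(-15))| = 439, so the area is 439/2.
Along each edge there are gcd(|Δx|,|Δy|)+1 lattice points, so counting each shared vertex once the boundary has gcd(23,32) + gcd(10,33) + gcd(13,1) = 1+1+1 = 3.
Pick's theorem gives I = A − B/2 + 1 = 439/2 − 3/2 + 1 = 219.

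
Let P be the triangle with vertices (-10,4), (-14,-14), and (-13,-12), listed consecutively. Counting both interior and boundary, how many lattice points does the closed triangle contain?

The shoelace formula gives twice the area as |[(-10)·(-14) − (-14)·4] + [(-14)·(-12) − (-13)·(-14)] + [(-13)·4 − (-10)·(-12)]| = 10, so the area is 5.
Summing gcd(|Δx|,|Δy|) over the edges gives the boundary count: gcd(4,18) + gcd(1,2) + gcd(3,16) = 2+1+1 = 4.
Pick's theorem gives I = A − B/2 + 1 = 5 − 4/2 + 1 = 4, so the closed region contains I + B = 4 + 4 = 8 lattice points.

8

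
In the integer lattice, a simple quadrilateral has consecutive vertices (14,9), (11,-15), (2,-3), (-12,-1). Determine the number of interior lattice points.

The shoelace formula gives twice the area as |[14·(-15) − 11·9] + [11·(-3) − 2·(-15)] + [2·(-1) − (-12)·(-3)] + [(-12)·9 − 14·(-1)]| = 444, so the area is 222.
Summing gcd(|Δx|,|Δy|) over the edges gives the boundary count: gcd(3,24) + gcd(9,12) + gcd(14,2) + gcd(26,10) = 3+3+2+2 = 10.
By Pick's theorem A = I + B/2 − 1, so I = 222 − 10/2 + 1 = 218.

218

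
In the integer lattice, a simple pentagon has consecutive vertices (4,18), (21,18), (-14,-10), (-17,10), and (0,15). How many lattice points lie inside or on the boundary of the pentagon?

The shoelace formula gives twice the area as |[4·18 − 21·18] + [21·(-10) − (-14)·18] + [(-14)·10 − (-17)·(-10)] + [(-17)·15 − 0·10] + [0·18 − 4·15]| = 889, so the area is 444.5.
Along each edge there are gcd(|Δx|,|Δy|)+1 lattice points, so counting each shared vertex once the boundary has gcd(17,0) + gcd(35,28) + gcd(3,20) + gcd(17,5) + gcd(4,3) = 17+7+1+1+1 = 27.
Pick's theorem gives I = A − B/2 + 1 = 444.5 − 27/2 + 1 = 432, so the closed region contains I + B = 432 + 27 = 459 lattice points.

459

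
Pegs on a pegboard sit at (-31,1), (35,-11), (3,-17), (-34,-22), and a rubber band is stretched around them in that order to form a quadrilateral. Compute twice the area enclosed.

1616

Using the shoelace formula, 2A = |[(-31)·(-11) − 35·1] + [35·(-17) − 3·(-11)] + [3·(-22) − (-34)·(-17)] + [(-34)·1 − (-31)·(-22)]| = 1616, so the area is 808.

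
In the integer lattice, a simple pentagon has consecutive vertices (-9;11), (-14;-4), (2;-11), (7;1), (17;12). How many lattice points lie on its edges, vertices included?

9

Along each edge there are gcd(|Δx|,|Δy|)+1 lattice points, so counting each shared vertex once the boundary has gcd(5,15) + gcd(16,7) + gcd(5,12) + gcd(10,11) + gcd(26,1) = 5+1+1+1+1 = 9.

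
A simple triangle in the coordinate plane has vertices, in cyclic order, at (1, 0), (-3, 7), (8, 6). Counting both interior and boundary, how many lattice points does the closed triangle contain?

Using the shoelace formula, 2A = |(1·7 − (-3)·0) + ((-3)·6 − 8·7) + (8·0 − 1·6)| = 73, so the area is 73/2.
Summing gcd(|Δx|,|Δy|) over the edges gives the boundary count: gcd(4,7) + gcd(11,1) + gcd(7,6) = 1+1+1 = 3.
Pick's theorem gives I = A − B/2 + 1 = 73/2 − 3/2 + 1 = 36, so the closed region contains I + B = 36 + 3 = 39 lattice points.

39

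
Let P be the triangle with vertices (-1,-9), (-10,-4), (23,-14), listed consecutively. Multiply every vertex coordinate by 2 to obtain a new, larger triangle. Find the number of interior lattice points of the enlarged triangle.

148

The shoelace formula gives twice the area as |((-1)·(-4) − (-10)·(-9)) + ((-10)·(-14) − 23·(-4)) + (23·(-9) − (-1)·(-14))| = 75, so the area is 37.5.
Summing gcd(|Δx|,|Δy|) over the edges gives the boundary count: gcd(9,5) + gcd(33,10) + gcd(24,5) = 1+1+1 = 3.
Scaling by 2 multiplies the area by 2² = 4 (so the new area is 150) and multiplies the boundary lattice-point count by 2, giving 6.
By Pick's theorem, the interior count of the dilated polygon is 150 − 6/2 + 1 = 148.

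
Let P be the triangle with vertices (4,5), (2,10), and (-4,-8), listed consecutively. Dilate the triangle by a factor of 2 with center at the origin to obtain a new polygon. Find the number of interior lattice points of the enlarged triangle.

Using the shoelace formula, 2A = |(4·10 − 2·5) + (2·(-8) − (-4)·10) + ((-4)·5 − 4·(-8))| = 66, so the area is 33.
Along each edge there are gcd(|Δx|,|Δy|)+1 lattice points, so counting each shared vertex once the boundary has gcd(2,5) + gcd(6,18) + gcd(8,13) = 1+6+1 = 8.
Scaling by 2 multiplies the area by 2² = 4 (so the new area is 132) and multiplies the boundary lattice-point count by 2, giving 16.
By Pick's theorem, the interior count of the dilated polygon is 132 − 16/2 + 1 = 125.

125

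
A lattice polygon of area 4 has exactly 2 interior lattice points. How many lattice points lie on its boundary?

Pick's theorem gives A = I + B/2 − 1, so B = 2(A − I + 1) = 2(4 − 2 + 1) = 6.

6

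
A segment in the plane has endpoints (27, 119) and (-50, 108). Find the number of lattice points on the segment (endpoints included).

12

The number of lattice points on a segment between lattice points is gcd(|Δx|,|Δy|) + 1 = gcd(77,11) + 1 = 11 + 1 = 12.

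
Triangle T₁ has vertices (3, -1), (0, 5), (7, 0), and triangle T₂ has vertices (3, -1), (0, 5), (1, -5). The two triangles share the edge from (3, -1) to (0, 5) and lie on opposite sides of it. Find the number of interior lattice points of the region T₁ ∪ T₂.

24

The union is the simple quadrilateral with vertices (3, -1), (7, 0), (0, 5), (1, -5) in order.
By the shoelace formula, twice the signed area is |(3·0 − 7·(-1)) + (7·5 − 0·0) + (0·(-5) − 1·5) + (1·(-1) − 3·(-5))| = 51, so the area is 25.5.
Along each edge there are gcd(|Δx|,|Δy|)+1 lattice points, so counting each shared vertex once the boundary has gcd(4,1) + gcd(7,5) + gcd(1,10) + gcd(2,4) = 1+1+1+2 = 5.
By Pick's theorem I = A − B/2 + 1 = 25.5 − 5/2 + 1 = 24.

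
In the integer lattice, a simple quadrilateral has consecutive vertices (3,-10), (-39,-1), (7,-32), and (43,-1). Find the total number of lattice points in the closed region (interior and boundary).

The shoelace formula gives twice the area as |[3·(-1) − (-39)·(-10)] + [(-39)·(-32) − 7·(-1)] + [7·(-1) − 43·(-32)] + [43·(-10) − 3·(-1)]| = 1804, so the area is 902.
The number of boundary lattice points is Σ gcd(|Δx|,|Δy|) = gcd(42,9) + gcd(46,31) + gcd(36,31) + gcd(40,9) = 3+1+1+1 = 6.
Pick's theorem gives I = A − B/2 + 1 = 902 − 6/2 + 1 = 900, so the closed region contains I + B = 900 + 6 = 906 lattice points.

906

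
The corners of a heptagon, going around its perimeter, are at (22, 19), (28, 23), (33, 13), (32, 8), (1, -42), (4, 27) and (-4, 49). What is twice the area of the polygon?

The shoelace formula gives twice the area as |[22·23 − 28·19] + [28·13 − 33·23] + [33·8 − 32·13] + [32·(-42) − 1·8] + [1·27 − 4·(-42)] + [4·49 − (-4)·27] + [(-4)·19 − 22·49]| = 2580, so the area is 1290.

2580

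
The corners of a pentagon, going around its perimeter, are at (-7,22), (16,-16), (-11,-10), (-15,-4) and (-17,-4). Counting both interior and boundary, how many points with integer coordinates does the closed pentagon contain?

552

Using the shoelace formula, 2A = |[(-7)·(-16) − 16·22] + [16·(-10) − (-11)·(-16)] + [(-11)·(-4) − (-15)·(-10)] + [(-15)·(-4) − (-17)·(-4)] + [(-17)·22 − (-7)·(-4)]| = 1092, so the area is 546.
The number of boundary lattice points is Σ gcd(|Δx|,|Δy|) = gcd(23,38) + gcd(27,6) + gcd(4,6) + gcd(2,0) + gcd(10,26) = 1+3+2+2+2 = 10.
Pick's theorem gives I = A − B/2 + 1 = 546 − 10/2 + 1 = 542, so the closed region contains I + B = 542 + 10 = 552 lattice points.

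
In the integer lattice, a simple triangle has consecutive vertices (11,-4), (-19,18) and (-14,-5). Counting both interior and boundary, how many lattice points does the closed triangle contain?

293

Using the shoelace formula, 2A = |(11·18 − (-19)·(-4)) + ((-19)·(-5) − (-14)·18) + ((-14)·(-4) − 11·(-5))| = 580, so the area is 290.
Summing gcd(|Δx|,|Δy|) over the edges gives the boundary count: gcd(30,22) + gcd(5,23) + gcd(25,1) = 2+1+1 = 4.
Pick's theorem gives I = A − B/2 + 1 = 290 − 4/2 + 1 = 289, so the closed region contains I + B = 289 + 4 = 293 lattice points.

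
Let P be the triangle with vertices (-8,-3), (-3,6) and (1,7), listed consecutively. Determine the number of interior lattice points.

15

Using the shoelace formula, 2A = |[(-8)·6 − (-3)·(-3)] + [(-3)·7 − 1·6] + [1·(-3) − (-8)·7]| = 31, so the area is 31/2.
Along each edge there are gcd(|Δx|,|Δy|)+1 lattice points, so counting each shared vertex once the boundary has gcd(5,9) + gcd(4,1) + gcd(9,10) = 1+1+1 = 3.
Pick's theorem gives I = A − B/2 + 1 = 31/2 − 3/2 + 1 = 15.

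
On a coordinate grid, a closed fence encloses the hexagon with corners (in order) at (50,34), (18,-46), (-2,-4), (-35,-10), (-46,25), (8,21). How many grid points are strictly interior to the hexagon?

3226

Using the shoelace formula, 2A = |[50·(-46) − 18·34] + [18·(-4) − (-2)·(-46)] + [(-2)·(-10) − (-35)·(-4)] + [(-35)·25 − (-46)·(-10)] + [(-46)·21 − 8·25] + [8·34 − 50·21]| = 6475, so the area is 3237.5.
Along each edge there are gcd(|Δx|,|Δy|)+1 lattice points, so counting each shared vertex once the boundary has gcd(32,80) + gcd(20,42) + gcd(33,6) + gcd(11,35) + gcd(54,4) + gcd(42,13) = 16+2+3+1+2+1 = 25.
By Pick's theorem A = I + B/2 − 1, so I = 3237.5 − 25/2 + 1 = 3226.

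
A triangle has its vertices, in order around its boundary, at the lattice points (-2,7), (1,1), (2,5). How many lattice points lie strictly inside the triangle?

7

The shoelace formula gives twice the area as |[(-2)·1 − 1·7] + [1·5 − 2·1] + [2·7 − (-2)·5]| = 18, so the area is 9.
The number of boundary lattice points is Σ gcd(|Δx|,|Δy|) = gcd(3,6) + gcd(1,4) + gcd(4,2) = 3+1+2 = 6.
By Pick's theorem A = I + B/2 − 1, so I = 9 − 6/2 + 1 = 7.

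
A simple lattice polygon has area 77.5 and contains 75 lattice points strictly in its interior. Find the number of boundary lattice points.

7

Pick's theorem gives A = I + B/2 − 1, so B = 2(A − I + 1) = 2(77.5 − 75 + 1) = 7.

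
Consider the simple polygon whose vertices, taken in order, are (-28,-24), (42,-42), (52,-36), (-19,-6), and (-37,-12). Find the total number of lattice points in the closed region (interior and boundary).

The shoelace formula gives twice the area as |((-28)·(-42) − 42·(-24)) + (42·(-36) − 52·(-42)) + (52·(-6) − (-19)·(-36)) + ((-19)·(-12) − (-37)·(-6)) + ((-37)·(-24) − (-28)·(-12))| = 2418, so the area is 1209.
Along each edge there are gcd(|Δx|,|Δy|)+1 lattice points, so counting each shared vertex once the boundary has gcd(70,18) + gcd(10,6) + gcd(71,30) + gcd(18,6) + gcd(9,12) = 2+2+1+6+3 = 14.
Pick's theorem gives I = A − B/2 + 1 = 1209 − 14/2 + 1 = 1203, so the closed region contains I + B = 1203 + 14 = 1217 lattice points.

1217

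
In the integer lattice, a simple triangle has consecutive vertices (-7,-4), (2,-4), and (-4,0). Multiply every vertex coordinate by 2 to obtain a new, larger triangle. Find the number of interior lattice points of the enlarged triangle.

The shoelace formula gives twice the area as |((-7)·(-4) − 2·(-4)) + (2·0 − (-4)·(-4)) + ((-4)·(-4) − (-7)·0)| = 36, so the area is 18.
The number of boundary lattice points is Σ gcd(|Δx|,|Δy|) = gcd(9,0) + gcd(6,4) + gcd(3,4) = 9+2+1 = 12.
Scaling by 2 multiplies the area by 2² = 4 (so the new area is 72) and multiplies the boundary lattice-point count by 2, giving 24.
By Pick's theorem, the interior count of the dilated polygon is 72 − 24/2 + 1 = 61.

61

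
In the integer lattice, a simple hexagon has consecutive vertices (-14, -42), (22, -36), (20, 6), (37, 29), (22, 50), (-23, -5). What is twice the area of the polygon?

5786

The shoelace formula gives twice the area as |[(-14)·(-36) − 22·(-42)] + [22·6 − 20·(-36)] + [20·29 − 37·6] + [37·50 − 22·29] + [22·(-5) − (-23)·50] + [(-23)·(-42) − (-14)·(-5)]| = 5786, so the area is 2893.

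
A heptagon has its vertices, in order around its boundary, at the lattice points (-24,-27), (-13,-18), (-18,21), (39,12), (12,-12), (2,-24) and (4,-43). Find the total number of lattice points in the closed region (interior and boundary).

1787

Using the shoelace formula, 2A = |((-24)·(-18) − (-13)·(-27)) + ((-13)·21 − (-18)·(-18)) + ((-18)·12 − 39·21) + (39·(-12) − 12·12) + (12·(-24) − 2·(-12)) + (2·(-43) − 4·(-24)) + (4·(-27) − (-24)·(-43))| = 3557, so the area is 1778.5.
Summing gcd(|Δx|,|Δy|) over the edges gives the boundary count: gcd(11,9) + gcd(5,39) + gcd(57,9) + gcd(27,24) + gcd(10,12) + gcd(2,19) + gcd(28,16) = 1+1+3+3+2+1+4 = 15.
Pick's theorem gives I = A − B/2 + 1 = 1778.5 − 15/2 + 1 = 1772, so the closed region contains I + B = 1772 + 15 = 1787 lattice points.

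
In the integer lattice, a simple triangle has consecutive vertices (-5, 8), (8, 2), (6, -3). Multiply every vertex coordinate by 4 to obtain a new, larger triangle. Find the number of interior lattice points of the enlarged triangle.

By the shoelace formula, twice the signed area is |[(-5)·2 − 8·8] + [8·(-3) − 6·2] + [6·8 − (-5)·(-3)]| = 77, so the area is 38.5.
Summing gcd(|Δx|,|Δy|) over the edges gives the boundary count: gcd(13,6) + gcd(2,5) + gcd(11,11) = 1+1+11 = 13.
Scaling by 4 multiplies the area by 4² = 16 (so the new area is 616) and multiplies the boundary lattice-point count by 4, giving 52.
By Pick's theorem, the interior count of the dilated polygon is 616 − 52/2 + 1 = 591.

591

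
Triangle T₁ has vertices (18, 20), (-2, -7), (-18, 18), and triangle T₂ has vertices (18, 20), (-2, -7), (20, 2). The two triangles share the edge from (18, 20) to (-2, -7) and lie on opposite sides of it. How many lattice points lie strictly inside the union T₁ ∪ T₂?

671

The union is the simple quadrilateral with vertices (18, 20), (-18, 18), (-2, -7), (20, 2) in order.
Using the shoelace formula, 2A = |(18·18 − (-18)·20) + ((-18)·(-7) − (-2)·18) + ((-2)·2 − 20·(-7)) + (20·20 − 18·2)| = 1346, so the area is 673.
Summing gcd(|Δx|,|Δy|) over the edges gives the boundary count: gcd(36,2) + gcd(16,25) + gcd(22,9) + gcd(2,18) = 2+1+1+2 = 6.
By Pick's theorem I = A − B/2 + 1 = 673 − 6/2 + 1 = 671.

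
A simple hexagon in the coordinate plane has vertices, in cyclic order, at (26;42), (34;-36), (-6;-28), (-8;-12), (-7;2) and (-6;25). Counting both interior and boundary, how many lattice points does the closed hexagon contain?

Using the shoelace formula, 2A = |(26·(-36) − 34·42) + (34·(-28) − (-6)·(-36)) + ((-6)·(-12) − (-8)·(-28)) + ((-8)·2 − (-7)·(-12)) + ((-7)·25 − (-6)·2) + ((-6)·42 − 26·25)| = 4849, so the area is 2424.5.
Summing gcd(|Δx|,|Δy|) over the edges gives the boundary count: gcd(8,78) + gcd(40,8) + gcd(2,16) + gcd(1,14) + gcd(1,23) + gcd(32,17) = 2+8+2+1+1+1 = 15.
Pick's theorem gives I = A − B/2 + 1 = 2424.5 − 15/2 + 1 = 2418, so the closed region contains I + B = 2418 + 15 = 2433 lattice points.

2433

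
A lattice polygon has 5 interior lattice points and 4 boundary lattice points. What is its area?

Pick's theorem states A = I + B/2 − 1, so A = 5 + 4/2 − 1 = 6.

6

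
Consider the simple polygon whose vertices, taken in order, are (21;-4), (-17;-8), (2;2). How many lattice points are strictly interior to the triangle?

151

The shoelace formula gives twice the area as |[21·(-8) − (-17)·(-4)] + [(-17)·2 − 2·(-8)] + [2·(-4) − 21·2]| = 304, so the area is 152.
Summing gcd(|Δx|,|Δy|) over the edges gives the boundary count: gcd(38,4) + gcd(19,10) + gcd(19,6) = 2+1+1 = 4.
By Pick's theorem A = I + B/2 − 1, so I = 152 − 4/2 + 1 = 151.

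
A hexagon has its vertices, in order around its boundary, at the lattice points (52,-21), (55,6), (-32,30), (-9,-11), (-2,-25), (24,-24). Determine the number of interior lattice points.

The shoelace formula gives twice the area as |[52·6 − 55·(-21)] + [55·30 − (-32)·6] + [(-32)·(-11) − (-9)·30] + [(-9)·(-25) − (-2)·(-11)] + [(-2)·(-24) − 24·(-25)] + [24·(-21) − 52·(-24)]| = 5526, so the area is 2763.
Summing gcd(|Δx|,|Δy|) over the edges gives the boundary count: gcd(3,27) + gcd(87,24) + gcd(23,41) + gcd(7,14) + gcd(26,1) + gcd(28,3) = 3+3+1+7+1+1 = 16.
By Pick's theorem A = I + B/2 − 1, so I = 2763 − 16/2 + 1 = 2756.

2756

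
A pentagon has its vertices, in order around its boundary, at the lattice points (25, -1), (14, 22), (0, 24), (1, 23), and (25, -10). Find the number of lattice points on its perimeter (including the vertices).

Along each edge there are gcd(|Δx|,|Δy|)+1 lattice points, so counting each shared vertex once the boundary has gcd(11,23) + gcd(14,2) + gcd(1,1) + gcd(24,33) + gcd(0,9) = 1+2+1+3+9 = 16.

16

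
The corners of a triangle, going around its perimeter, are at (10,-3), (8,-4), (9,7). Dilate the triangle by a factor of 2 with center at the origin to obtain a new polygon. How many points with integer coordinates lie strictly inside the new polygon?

Using the shoelace formula, 2A = |(10·(-4) − 8·(-3)) + (8·7 − 9·(-4)) + (9·(-3) − 10·7)| = 21, so the area is 10.5.
Along each edge there are gcd(|Δx|,|Δy|)+1 lattice points, so counting each shared vertex once the boundary has gcd(2,1) + gcd(1,11) + gcd(1,10) = 1+1+1 = 3.
Scaling by 2 multiplies the area by 2² = 4 (so the new area is 42) and multiplies the boundary lattice-point count by 2, giving 6.
By Pick's theorem, the interior count of the dilated polygon is 42 − 6/2 + 1 = 40.

40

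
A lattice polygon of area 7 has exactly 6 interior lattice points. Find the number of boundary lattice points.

4

Pick's theorem gives A = I + B/2 − 1, so B = 2(A − I + 1) = 2(7 − 6 + 1) = 4.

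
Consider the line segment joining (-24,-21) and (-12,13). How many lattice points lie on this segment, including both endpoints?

The number of lattice points on a segment between lattice points is gcd(|Δx|,|Δy|) + 1 = gcd(12,34) + 1 = 2 + 1 = 3.

3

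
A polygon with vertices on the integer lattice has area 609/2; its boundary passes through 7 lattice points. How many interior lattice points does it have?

302

From Pick's theorem, I = A − B/2 + 1 = 609/2 − 7/2 + 1 = 302.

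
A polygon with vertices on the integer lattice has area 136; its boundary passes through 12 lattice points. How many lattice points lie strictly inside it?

131

From Pick's theorem, I = A − B/2 + 1 = 136 − 12/2 + 1 = 131.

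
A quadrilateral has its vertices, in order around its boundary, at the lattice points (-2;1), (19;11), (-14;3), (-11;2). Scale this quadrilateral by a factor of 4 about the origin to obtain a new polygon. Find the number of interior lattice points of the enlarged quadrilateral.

The shoelace formula gives twice the area as |[(-2)·11 − 19·1] + [19·3 − (-14)·11] + [(-14)·2 − (-11)·3] + [(-11)·1 − (-2)·2]| = 168, so the area is 84.
Summing gcd(|Δx|,|Δy|) over the edges gives the boundary count: gcd(21,10) + gcd(33,8) + gcd(3,1) + gcd(9,1) = 1+1+1+1 = 4.
Scaling by 4 multiplies the area by 4² = 16 (so the new area is 1344) and multiplies the boundary lattice-point count by 4, giving 16.
By Pick's theorem, the interior count of the dilated polygon is 1344 − 16/2 + 1 = 1337.

1337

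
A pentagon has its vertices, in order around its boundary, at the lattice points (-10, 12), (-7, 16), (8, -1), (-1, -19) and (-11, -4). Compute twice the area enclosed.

727

By the shoelace formula, twice the signed area is |[(-10)·16 − (-7)·12] + [(-7)·(-1) − 8·16] + [8·(-19) − (-1)·(-1)] + [(-1)·(-4) − (-11)·(-19)] + [(-11)·12 − (-10)·(-4)]| = 727, so the area is 727/2.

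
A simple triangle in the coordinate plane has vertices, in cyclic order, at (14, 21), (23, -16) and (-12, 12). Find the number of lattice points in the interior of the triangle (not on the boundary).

518

Using the shoelace formula, 2A = |(14·(-16) − 23·21) + (23·12 − (-12)·(-16)) + ((-12)·21 − 14·12)| = 1043, so the area is 1043/2.
The number of boundary lattice points is Σ gcd(|Δx|,|Δy|) = gcd(9,37) + gcd(35,28) + gcd(26,9) = 1+7+1 = 9.
Pick's theorem gives I = A − B/2 + 1 = 1043/2 − 9/2 + 1 = 518.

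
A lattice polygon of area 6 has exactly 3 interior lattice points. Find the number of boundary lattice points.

Pick's theorem gives A = I + B/2 − 1, so B = 2(A − I + 1) = 2(6 − 3 + 1) = 8.

8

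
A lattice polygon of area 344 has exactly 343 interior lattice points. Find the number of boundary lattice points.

Pick's theorem gives A = I + B/2 − 1, so B = 2(A − I + 1) = 2(344 − 343 + 1) = 4.

4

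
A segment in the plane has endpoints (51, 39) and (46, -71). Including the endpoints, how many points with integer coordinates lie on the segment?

The number of lattice points on a segment between lattice points is gcd(|Δx|,|Δy|) + 1 = gcd(5,110) + 1 = 5 + 1 = 6.

6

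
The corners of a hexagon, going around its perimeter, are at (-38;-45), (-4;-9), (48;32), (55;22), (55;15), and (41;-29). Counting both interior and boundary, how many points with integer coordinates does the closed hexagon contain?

The shoelace formula gives twice the area as |[(-38)·(-9) − (-4)·(-45)] + [(-4)·32 − 48·(-9)] + [48·22 − 55·32] + [55·15 − 55·22] + [55·(-29) − 41·15] + [41·(-45) − (-38)·(-29)]| = 5780, so the area is 2890.
Summing gcd(|Δx|,|Δy|) over the edges gives the boundary count: gcd(34,36) + gcd(52,41) + gcd(7,10) + gcd(0,7) + gcd(14,44) + gcd(79,16) = 2+1+1+7+2+1 = 14.
Pick's theorem gives I = A − B/2 + 1 = 2890 − 14/2 + 1 = 2884, so the closed region contains I + B = 2884 + 14 = 2898 lattice points.

2898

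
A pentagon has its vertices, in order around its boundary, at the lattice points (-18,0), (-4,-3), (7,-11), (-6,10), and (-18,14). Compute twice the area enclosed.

471

Using the shoelace formula, 2A = |[(-18)·(-3) − (-4)·0] + [(-4)·(-11) − 7·(-3)] + [7·10 − (-6)·(-11)] + [(-6)·14 − (-18)·10] + [(-18)·0 − (-18)·14]| = 471, so the area is 235.5.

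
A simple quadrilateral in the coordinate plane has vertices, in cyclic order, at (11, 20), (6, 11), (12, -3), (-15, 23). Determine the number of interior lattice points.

By the shoelace formula, twice the signed area is |[11·11 − 6·20] + [6·(-3) − 12·11] + [12·23 − (-15)·(-3)] + [(-15)·20 − 11·23]| = 471, so the area is 471/2.
Along each edge there are gcd(|Δx|,|Δy|)+1 lattice points, so counting each shared vertex once the boundary has gcd(5,9) + gcd(6,14) + gcd(27,26) + gcd(26,3) = 1+2+1+1 = 5.
Pick's theorem gives I = A − B/2 + 1 = 471/2 − 5/2 + 1 = 234.

234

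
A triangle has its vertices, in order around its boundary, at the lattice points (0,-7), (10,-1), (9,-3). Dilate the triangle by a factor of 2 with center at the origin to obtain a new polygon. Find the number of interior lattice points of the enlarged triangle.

25

Using the shoelace formula, 2A = |[0·(-1) − 10·(-7)] + [10·(-3) − 9·(-1)] + [9·(-7) − 0·(-3)]| = 14, so the area is 7.
Along each edge there are gcd(|Δx|,|Δy|)+1 lattice points, so counting each shared vertex once the boundary has gcd(10,6) + gcd(1,2) + gcd(9,4) = 2+1+1 = 4.
Scaling by 2 multiplies the area by 2² = 4 (so the new area is 28) and multiplies the boundary lattice-point count by 2, giving 8.
By Pick's theorem, the interior count of the dilated polygon is 28 − 8/2 + 1 = 25.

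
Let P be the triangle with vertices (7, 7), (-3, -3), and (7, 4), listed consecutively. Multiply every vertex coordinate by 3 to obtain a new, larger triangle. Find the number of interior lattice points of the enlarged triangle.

By the shoelace formula, twice the signed area is |[7·(-3) − (-3)·7] + [(-3)·4 − 7·(-3)] + [7·7 − 7·4]| = 30, so the area is 15.
The number of boundary lattice points is Σ gcd(|Δx|,|Δy|) = gcd(10,10) + gcd(10,7) + gcd(0,3) = 10+1+3 = 14.
Scaling by 3 multiplies the area by 3² = 9 (so the new area is 135) and multiplies the boundary lattice-point count by 3, giving 42.
By Pick's theorem, the interior count of the dilated polygon is 135 − 42/2 + 1 = 115.

115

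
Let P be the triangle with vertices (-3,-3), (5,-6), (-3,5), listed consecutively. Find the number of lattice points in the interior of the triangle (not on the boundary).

28

By the shoelace formula, twice the signed area is |[(-3)·(-6) − 5·(-3)] + [5·5 − (-3)·(-6)] + [(-3)·(-3) − (-3)·5]| = 64, so the area is 32.
The number of boundary lattice points is Σ gcd(|Δx|,|Δy|) = gcd(8,3) + gcd(8,11) + gcd(0,8) = 1+1+8 = 10.
Pick's theorem gives I = A − B/2 + 1 = 32 − 10/2 + 1 = 28.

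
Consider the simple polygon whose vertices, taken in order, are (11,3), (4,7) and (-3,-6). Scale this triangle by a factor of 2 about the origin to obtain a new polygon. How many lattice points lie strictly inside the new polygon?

By the shoelace formula, twice the signed area is |[11·7 − 4·3] + [4·(-6) − (-3)·7] + [(-3)·3 − 11·(-6)]| = 119, so the area is 119/2.
Summing gcd(|Δx|,|Δy|) over the edges gives the boundary count: gcd(7,4) + gcd(7,13) + gcd(14,9) = 1+1+1 = 3.
Scaling by 2 multiplies the area by 2² = 4 (so the new area is 238) and multiplies the boundary lattice-point count by 2, giving 6.
By Pick's theorem, the interior count of the dilated polygon is 238 − 6/2 + 1 = 236.

236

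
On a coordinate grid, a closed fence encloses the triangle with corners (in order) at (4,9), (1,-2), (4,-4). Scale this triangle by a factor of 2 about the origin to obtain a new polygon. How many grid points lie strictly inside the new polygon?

64

Using the shoelace formula, 2A = |[4·(-2) − 1·9] + [1·(-4) − 4·(-2)] + [4·9 − 4·(-4)]| = 39, so the area is 39/2.
Along each edge there are gcd(|Δx|,|Δy|)+1 lattice points, so counting each shared vertex once the boundary has gcd(3,11) + gcd(3,2) + gcd(0,13) = 1+1+13 = 15.
Scaling by 2 multiplies the area by 2² = 4 (so the new area is 78) and multiplies the boundary lattice-point count by 2, giving 30.
By Pick's theorem, the interior count of the dilated polygon is 78 − 30/2 + 1 = 64.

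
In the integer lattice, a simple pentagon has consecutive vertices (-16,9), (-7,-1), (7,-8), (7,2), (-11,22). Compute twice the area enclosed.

641

The shoelace formula gives twice the area as |((-16)·(-1) − (-7)·9) + ((-7)·(-8) − 7·(-1)) + (7·2 − 7·(-8)) + (7·22 − (-11)·2) + ((-11)·9 − (-16)·22)| = 641, so the area is 641/2.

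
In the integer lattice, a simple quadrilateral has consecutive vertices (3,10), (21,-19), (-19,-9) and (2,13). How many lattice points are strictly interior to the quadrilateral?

527

The shoelace formula gives twice the area as |[3·(-19) − 21·10] + [21·(-9) − (-19)·(-19)] + [(-19)·13 − 2·(-9)] + [2·10 − 3·13]| = 1065, so the area is 532.5.
Summing gcd(|Δx|,|Δy|) over the edges gives the boundary count: gcd(18,29) + gcd(40,10) + gcd(21,22) + gcd(1,3) = 1+10+1+1 = 13.
By Pick's theorem A = I + B/2 − 1, so I = 532.5 − 13/2 + 1 = 527.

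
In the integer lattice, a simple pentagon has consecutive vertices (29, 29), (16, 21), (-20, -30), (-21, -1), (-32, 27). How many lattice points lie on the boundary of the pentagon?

7

Summing gcd(|Δx|,|Δy|) over the edges gives the boundary count: gcd(13,8) + gcd(36,51) + gcd(1,29) + gcd(11,28) + gcd(61,2) = 1+3+1+1+1 = 7.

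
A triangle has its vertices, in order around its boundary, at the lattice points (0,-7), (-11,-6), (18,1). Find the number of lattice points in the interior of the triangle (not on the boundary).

52

The shoelace formula gives twice the area as |(0·(-6) − (-11)·(-7)) + ((-11)·1 − 18·(-6)) + (18·(-7) − 0·1)| = 106, so the area is 53.
Summing gcd(|Δx|,|Δy|) over the edges gives the boundary count: gcd(11,1) + gcd(29,7) + gcd(18,8) = 1+1+2 = 4.
Pick's theorem gives I = A − B/2 + 1 = 53 − 4/2 + 1 = 52.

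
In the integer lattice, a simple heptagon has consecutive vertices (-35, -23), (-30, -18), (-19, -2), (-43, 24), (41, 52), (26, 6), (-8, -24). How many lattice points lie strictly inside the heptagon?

3202

Using the shoelace formula, 2A = |((-35)·(-18) − (-30)·(-23)) + ((-30)·(-2) − (-19)·(-18)) + ((-19)·24 − (-43)·(-2)) + ((-43)·52 − 41·24) + (41·6 − 26·52) + (26·(-24) − (-8)·6) + ((-8)·(-23) − (-35)·(-24))| = 6442, so the area is 3221.
Along each edge there are gcd(|Δx|,|Δy|)+1 lattice points, so counting each shared vertex once the boundary has gcd(5,5) + gcd(11,16) + gcd(24,26) + gcd(84,28) + gcd(15,46) + gcd(34,30) + gcd(27,1) = 5+1+2+28+1+2+1 = 40.
By Pick's theorem A = I + B/2 − 1, so I = 3221 − 40/2 + 1 = 3202.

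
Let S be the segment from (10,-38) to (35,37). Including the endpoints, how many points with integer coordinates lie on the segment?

26

The number of lattice points on a segment between lattice points is gcd(|Δx|,|Δy|) + 1 = gcd(25,75) + 1 = 25 + 1 = 26.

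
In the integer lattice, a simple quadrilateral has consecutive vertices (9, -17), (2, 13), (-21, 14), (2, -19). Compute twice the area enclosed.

960

The shoelace formula gives twice the area as |[9·13 − 2·(-17)] + [2·14 − (-21)·13] + [(-21)·(-19) − 2·14] + [2·(-17) − 9·(-19)]| = 960, so the area is 480.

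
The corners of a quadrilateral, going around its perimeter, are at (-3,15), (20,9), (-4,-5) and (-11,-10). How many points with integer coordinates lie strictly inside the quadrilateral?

299

The shoelace formula gives twice the area as |((-3)·9 − 20·15) + (20·(-5) − (-4)·9) + ((-4)·(-10) − (-11)·(-5)) + ((-11)·15 − (-3)·(-10))| = 601, so the area is 300.5.
The number of boundary lattice points is Σ gcd(|Δx|,|Δy|) = gcd(23,6) + gcd(24,14) + gcd(7,5) + gcd(8,25) = 1+2+1+1 = 5.
By Pick's theorem A = I + B/2 − 1, so I = 300.5 − 5/2 + 1 = 299.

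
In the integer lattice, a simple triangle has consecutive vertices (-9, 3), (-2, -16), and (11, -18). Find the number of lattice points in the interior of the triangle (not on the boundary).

The shoelace formula gives twice the area as |[(-9)·(-16) − (-2)·3] + [(-2)·(-18) − 11·(-16)] + [11·3 − (-9)·(-18)]| = 233, so the area is 233/2.
Along each edge there are gcd(|Δx|,|Δy|)+1 lattice points, so counting each shared vertex once the boundary has gcd(7,19) + gcd(13,2) + gcd(20,21) = 1+1+1 = 3.
Pick's theorem gives I = A − B/2 + 1 = 233/2 − 3/2 + 1 = 116.

116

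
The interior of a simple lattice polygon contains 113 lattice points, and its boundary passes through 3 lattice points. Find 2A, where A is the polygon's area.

227

By Pick's theorem, A = I + B/2 − 1 = 113 + 3/2 − 1 = 227/2.
Hence 2A = 227.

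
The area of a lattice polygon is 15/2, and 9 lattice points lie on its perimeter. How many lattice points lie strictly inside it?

Pick's theorem A = I + B/2 − 1 rearranges to I = A − B/2 + 1 = 15/2 − 9/2 + 1 = 4.

4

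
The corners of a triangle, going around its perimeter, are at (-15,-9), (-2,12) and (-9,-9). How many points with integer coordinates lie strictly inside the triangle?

Using the shoelace formula, 2A = |((-15)·12 − (-2)·(-9)) + ((-2)·(-9) − (-9)·12) + ((-9)·(-9) − (-15)·(-9))| = 126, so the area is 63.
The number of boundary lattice points is Σ gcd(|Δx|,|Δy|) = gcd(13,21) + gcd(7,21) + gcd(6,0) = 1+7+6 = 14.
By Pick's theorem A = I + B/2 − 1, so I = 63 − 14/2 + 1 = 57.

57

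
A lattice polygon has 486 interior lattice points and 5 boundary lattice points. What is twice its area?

975

By Pick's theorem, A = I + B/2 − 1 = 486 + 5/2 − 1 = 975/2.
Hence 2A = 975.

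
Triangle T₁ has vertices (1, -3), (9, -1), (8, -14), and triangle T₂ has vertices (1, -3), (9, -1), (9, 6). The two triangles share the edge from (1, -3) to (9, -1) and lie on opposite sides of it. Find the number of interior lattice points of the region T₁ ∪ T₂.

75

The union is the simple quadrilateral with vertices (1, -3), (8, -14), (9, -1), (9, 6) in order.
The shoelace formula gives twice the area as |[1·(-14) − 8·(-3)] + [8·(-1) − 9·(-14)] + [9·6 − 9·(-1)] + [9·(-3) − 1·6]| = 158, so the area is 79.
Summing gcd(|Δx|,|Δy|) over the edges gives the boundary count: gcd(7,11) + gcd(1,13) + gcd(0,7) + gcd(8,9) = 1+1+7+1 = 10.
By Pick's theorem I = A − B/2 + 1 = 79 − 10/2 + 1 = 75.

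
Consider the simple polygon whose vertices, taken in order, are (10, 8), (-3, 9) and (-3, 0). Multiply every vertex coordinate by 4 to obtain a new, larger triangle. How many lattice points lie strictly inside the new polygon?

915

By the shoelace formula, twice the signed area is |[10·9 − (-3)·8] + [(-3)·0 − (-3)·9] + [(-3)·8 − 10·0]| = 117, so the area is 58.5.
Along each edge there are gcd(|Δx|,|Δy|)+1 lattice points, so counting each shared vertex once the boundary has gcd(13,1) + gcd(0,9) + gcd(13,8) = 1+9+1 = 11.
Scaling by 4 multiplies the area by 4² = 16 (so the new area is 936) and multiplies the boundary lattice-point count by 4, giving 44.
By Pick's theorem, the interior count of the dilated polygon is 936 − 44/2 + 1 = 915.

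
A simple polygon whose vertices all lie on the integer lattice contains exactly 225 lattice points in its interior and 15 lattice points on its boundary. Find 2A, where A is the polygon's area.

463

By Pick's theorem, A = I + B/2 − 1 = 225 + 15/2 − 1 = 463/2.
Hence 2A = 463.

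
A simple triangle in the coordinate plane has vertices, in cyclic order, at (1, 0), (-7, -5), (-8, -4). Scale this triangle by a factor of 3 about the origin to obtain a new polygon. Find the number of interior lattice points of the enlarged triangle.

The shoelace formula gives twice the area as |(1·(-5) − (-7)·0) + ((-7)·(-4) − (-8)·(-5)) + ((-8)·0 − 1·(-4))| = 13, so the area is 6.5.
Along each edge there are gcd(|Δx|,|Δy|)+1 lattice points, so counting each shared vertex once the boundary has gcd(8,5) + gcd(1,1) + gcd(9,4) = 1+1+1 = 3.
Scaling by 3 multiplies the area by 3² = 9 (so the new area is 58.5) and multiplies the boundary lattice-point count by 3, giving 9.
By Pick's theorem, the interior count of the dilated polygon is 58.5 − 9/2 + 1 = 55.

55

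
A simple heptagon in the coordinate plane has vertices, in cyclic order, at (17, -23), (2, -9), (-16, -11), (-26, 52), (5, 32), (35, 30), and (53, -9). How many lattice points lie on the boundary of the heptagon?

Summing gcd(|Δx|,|Δy|) over the edges gives the boundary count: gcd(15,14) + gcd(18,2) + gcd(10,63) + gcd(31,20) + gcd(30,2) + gcd(18,39) + gcd(36,14) = 1+2+1+1+2+3+2 = 12.

12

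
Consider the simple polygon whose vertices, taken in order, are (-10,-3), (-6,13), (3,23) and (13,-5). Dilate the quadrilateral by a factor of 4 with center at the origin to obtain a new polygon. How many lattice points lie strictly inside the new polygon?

Using the shoelace formula, 2A = |[(-10)·13 − (-6)·(-3)] + [(-6)·23 − 3·13] + [3·(-5) − 13·23] + [13·(-3) − (-10)·(-5)]| = 728, so the area is 364.
Along each edge there are gcd(|Δx|,|Δy|)+1 lattice points, so counting each shared vertex once the boundary has gcd(4,16) + gcd(9,10) + gcd(10,28) + gcd(23,2) = 4+1+2+1 = 8.
Scaling by 4 multiplies the area by 4² = 16 (so the new area is 5824) and multiplies the boundary lattice-point count by 4, giving 32.
By Pick's theorem, the interior count of the dilated polygon is 5824 − 32/2 + 1 = 5809.

5809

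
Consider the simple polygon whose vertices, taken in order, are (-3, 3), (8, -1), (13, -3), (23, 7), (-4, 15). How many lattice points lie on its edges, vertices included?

Summing gcd(|Δx|,|Δy|) over the edges gives the boundary count: gcd(11,4) + gcd(5,2) + gcd(10,10) + gcd(27,8) + gcd(1,12) = 1+1+10+1+1 = 14.

14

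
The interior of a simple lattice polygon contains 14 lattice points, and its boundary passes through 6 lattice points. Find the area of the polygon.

Pick's theorem states A = I + B/2 − 1, so A = 14 + 6/2 − 1 = 16.

16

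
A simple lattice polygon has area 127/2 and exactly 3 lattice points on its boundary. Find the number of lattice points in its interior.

63

From Pick's theorem, I = A − B/2 + 1 = 127/2 − 3/2 + 1 = 63.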